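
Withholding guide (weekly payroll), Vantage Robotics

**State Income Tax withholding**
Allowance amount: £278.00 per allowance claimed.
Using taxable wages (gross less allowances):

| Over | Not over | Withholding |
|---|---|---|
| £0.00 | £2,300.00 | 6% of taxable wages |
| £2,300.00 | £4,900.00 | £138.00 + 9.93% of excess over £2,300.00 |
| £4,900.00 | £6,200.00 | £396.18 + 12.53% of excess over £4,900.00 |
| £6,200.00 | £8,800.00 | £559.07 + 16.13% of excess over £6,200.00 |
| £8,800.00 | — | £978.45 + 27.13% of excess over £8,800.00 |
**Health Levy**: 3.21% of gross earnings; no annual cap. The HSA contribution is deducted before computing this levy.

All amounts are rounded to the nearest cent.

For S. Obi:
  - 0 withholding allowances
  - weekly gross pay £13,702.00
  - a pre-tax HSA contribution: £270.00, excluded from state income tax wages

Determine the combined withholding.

£2,666.28

State Income Tax: taxable = £13,702.00 − £270.00 = £13,432.00
  £978.45 + 27.13% × (£13,432.00 − £8,800.00) = £978.45 + 27.13% × £4,632.00 = £2,235.11
Health Levy: 3.21% × £13,432.00 = £431.17
Total: £2,235.11 + £431.17 = £2,666.28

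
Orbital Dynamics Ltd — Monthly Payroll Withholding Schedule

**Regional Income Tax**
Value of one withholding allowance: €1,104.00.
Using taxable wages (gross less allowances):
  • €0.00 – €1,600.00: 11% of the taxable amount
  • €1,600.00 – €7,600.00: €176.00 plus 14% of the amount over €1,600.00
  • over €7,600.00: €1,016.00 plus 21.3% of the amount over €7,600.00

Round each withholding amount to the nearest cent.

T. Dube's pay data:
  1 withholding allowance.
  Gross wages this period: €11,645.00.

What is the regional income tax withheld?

Regional Income Tax: taxable = €11,645.00 − 1×€1,104.00 = €10,541.00
  €1,016.00 + 21.3% × (€10,541.00 − €7,600.00) = €1,016.00 + 21.3% × €2,941.00 = €1,642.43

€1,642.43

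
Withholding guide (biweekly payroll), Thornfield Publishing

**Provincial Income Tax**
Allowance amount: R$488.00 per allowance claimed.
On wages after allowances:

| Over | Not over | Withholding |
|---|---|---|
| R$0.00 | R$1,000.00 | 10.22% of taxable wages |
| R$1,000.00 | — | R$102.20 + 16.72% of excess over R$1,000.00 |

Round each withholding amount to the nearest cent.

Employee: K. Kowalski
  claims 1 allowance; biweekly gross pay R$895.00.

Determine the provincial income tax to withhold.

Provincial Income Tax: taxable = R$895.00 − 1×R$488.00 = R$407.00
  10.22% × R$407.00 = R$41.60

R$41.60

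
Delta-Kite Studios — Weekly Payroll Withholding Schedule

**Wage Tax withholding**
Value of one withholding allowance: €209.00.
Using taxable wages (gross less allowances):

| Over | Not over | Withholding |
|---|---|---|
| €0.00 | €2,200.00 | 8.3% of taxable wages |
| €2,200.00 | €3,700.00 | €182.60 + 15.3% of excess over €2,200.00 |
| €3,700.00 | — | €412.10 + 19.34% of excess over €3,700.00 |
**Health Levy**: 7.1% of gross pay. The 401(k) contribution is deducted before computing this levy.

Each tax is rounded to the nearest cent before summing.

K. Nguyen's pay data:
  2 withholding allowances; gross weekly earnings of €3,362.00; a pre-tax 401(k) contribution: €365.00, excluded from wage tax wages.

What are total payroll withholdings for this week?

€453.38

Wage Tax: taxable = €3,362.00 − €365.00 − 2×€209.00 = €2,579.00
  €182.60 + 15.3% × (€2,579.00 − €2,200.00) = €182.60 + 15.3% × €379.00 = €240.59
Health Levy: 7.1% × €2,997.00 = €212.79
Total: €240.59 + €212.79 = €453.38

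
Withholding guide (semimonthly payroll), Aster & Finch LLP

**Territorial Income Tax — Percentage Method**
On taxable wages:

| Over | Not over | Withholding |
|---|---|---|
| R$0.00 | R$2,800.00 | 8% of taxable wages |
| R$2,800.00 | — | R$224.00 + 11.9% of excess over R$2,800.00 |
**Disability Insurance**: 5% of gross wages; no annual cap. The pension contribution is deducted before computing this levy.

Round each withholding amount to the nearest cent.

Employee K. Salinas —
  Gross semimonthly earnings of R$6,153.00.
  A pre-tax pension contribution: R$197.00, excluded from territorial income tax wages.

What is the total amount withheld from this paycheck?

R$897.36

Territorial Income Tax: taxable = R$6,153.00 − R$197.00 = R$5,956.00
  R$224.00 + 11.9% × (R$5,956.00 − R$2,800.00) = R$224.00 + 11.9% × R$3,156.00 = R$599.56
Disability Insurance: 5% × R$5,956.00 = R$297.80
Total: R$599.56 + R$297.80 = R$897.36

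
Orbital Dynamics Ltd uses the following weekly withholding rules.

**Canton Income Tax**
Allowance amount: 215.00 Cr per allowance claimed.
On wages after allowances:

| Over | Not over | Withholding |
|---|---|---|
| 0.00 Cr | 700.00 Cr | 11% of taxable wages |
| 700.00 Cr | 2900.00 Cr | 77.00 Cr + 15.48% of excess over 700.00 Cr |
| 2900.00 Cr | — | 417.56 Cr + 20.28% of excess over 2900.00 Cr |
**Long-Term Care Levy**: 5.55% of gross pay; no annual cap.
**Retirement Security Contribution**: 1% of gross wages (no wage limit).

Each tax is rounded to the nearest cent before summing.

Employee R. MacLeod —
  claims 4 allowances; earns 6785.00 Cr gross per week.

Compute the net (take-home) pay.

5309.55 Cr

Canton Income Tax: taxable = 6785.00 Cr − 4×215.00 Cr = 5925.00 Cr
  417.56 Cr + 20.28% × (5925.00 Cr − 2900.00 Cr) = 417.56 Cr + 20.28% × 3025.00 Cr = 1031.03 Cr
Long-Term Care Levy: 5.55% × 6785.00 Cr = 376.57 Cr
Retirement Security Contribution: 1% × 6785.00 Cr = 67.85 Cr
Total withheld: 1031.03 Cr + 376.57 Cr + 67.85 Cr = 1475.45 Cr
Net pay: 6785.00 Cr − 1475.45 Cr = 5309.55 Cr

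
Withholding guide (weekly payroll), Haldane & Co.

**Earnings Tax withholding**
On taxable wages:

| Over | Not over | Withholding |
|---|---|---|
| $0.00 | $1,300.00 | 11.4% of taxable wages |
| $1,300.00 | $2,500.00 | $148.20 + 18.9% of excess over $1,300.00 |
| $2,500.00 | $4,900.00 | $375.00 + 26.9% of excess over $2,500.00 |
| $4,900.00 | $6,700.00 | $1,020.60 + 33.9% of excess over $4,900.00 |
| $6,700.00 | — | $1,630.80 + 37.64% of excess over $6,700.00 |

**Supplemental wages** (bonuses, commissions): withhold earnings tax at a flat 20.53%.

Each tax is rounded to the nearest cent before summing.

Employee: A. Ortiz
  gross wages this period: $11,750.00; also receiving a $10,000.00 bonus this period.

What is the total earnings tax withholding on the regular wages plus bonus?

Earnings Tax: taxable = $11,750.00
  $1,630.80 + 37.64% × ($11,750.00 − $6,700.00) = $1,630.80 + 37.64% × $5,050.00 = $3,531.62
Supplemental (20.53% flat on bonus): 20.53% × $10,000.00 = $2,053.00
Total earnings tax: $3,531.62 + $2,053.00 = $5,584.62

$5,584.62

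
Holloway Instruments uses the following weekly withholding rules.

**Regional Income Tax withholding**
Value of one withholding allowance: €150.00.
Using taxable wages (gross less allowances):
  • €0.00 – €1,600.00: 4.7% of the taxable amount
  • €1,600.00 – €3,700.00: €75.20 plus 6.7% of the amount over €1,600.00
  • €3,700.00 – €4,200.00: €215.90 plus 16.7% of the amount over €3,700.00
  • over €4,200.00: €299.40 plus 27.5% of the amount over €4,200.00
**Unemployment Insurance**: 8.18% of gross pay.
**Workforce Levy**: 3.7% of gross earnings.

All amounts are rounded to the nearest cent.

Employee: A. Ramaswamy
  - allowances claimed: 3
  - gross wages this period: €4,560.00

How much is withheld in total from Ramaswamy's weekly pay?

€826.10

Regional Income Tax: taxable = €4,560.00 − 3×€150.00 = €4,110.00
  €215.90 + 16.7% × (€4,110.00 − €3,700.00) = €215.90 + 16.7% × €410.00 = €284.37
Unemployment Insurance: 8.18% × €4,560.00 = €373.01
Workforce Levy: 3.7% × €4,560.00 = €168.72
Total: €284.37 + €373.01 + €168.72 = €826.10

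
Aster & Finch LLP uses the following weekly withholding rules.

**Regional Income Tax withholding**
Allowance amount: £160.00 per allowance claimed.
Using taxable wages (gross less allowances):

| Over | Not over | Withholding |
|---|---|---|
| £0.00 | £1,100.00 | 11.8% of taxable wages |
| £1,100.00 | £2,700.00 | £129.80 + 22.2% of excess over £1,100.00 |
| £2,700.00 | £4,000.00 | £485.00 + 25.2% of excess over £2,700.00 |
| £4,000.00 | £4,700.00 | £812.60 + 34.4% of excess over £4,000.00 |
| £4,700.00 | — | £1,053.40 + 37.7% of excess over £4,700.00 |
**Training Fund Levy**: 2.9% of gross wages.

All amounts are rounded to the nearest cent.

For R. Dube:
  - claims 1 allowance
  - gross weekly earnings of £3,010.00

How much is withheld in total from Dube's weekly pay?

£610.09

Regional Income Tax: taxable = £3,010.00 − 1×£160.00 = £2,850.00
  £485.00 + 25.2% × (£2,850.00 − £2,700.00) = £485.00 + 25.2% × £150.00 = £522.80
Training Fund Levy: 2.9% × £3,010.00 = £87.29
Total: £522.80 + £87.29 = £610.09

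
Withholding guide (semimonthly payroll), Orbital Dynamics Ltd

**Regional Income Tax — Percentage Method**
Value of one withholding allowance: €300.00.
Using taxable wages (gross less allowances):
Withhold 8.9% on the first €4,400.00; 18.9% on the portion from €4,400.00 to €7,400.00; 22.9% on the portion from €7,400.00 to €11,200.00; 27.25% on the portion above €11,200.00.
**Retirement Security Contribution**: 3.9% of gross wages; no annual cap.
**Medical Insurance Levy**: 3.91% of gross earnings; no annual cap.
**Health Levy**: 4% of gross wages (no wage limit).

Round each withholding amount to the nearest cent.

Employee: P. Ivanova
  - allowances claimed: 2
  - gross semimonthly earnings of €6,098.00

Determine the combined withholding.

Regional Income Tax: taxable = €6,098.00 − 2×€300.00 = €5,498.00
  €391.60 + 18.9% × (€5,498.00 − €4,400.00) = €391.60 + 18.9% × €1,098.00 = €599.12
Retirement Security Contribution: 3.9% × €6,098.00 = €237.82
Medical Insurance Levy: 3.91% × €6,098.00 = €238.43
Health Levy: 4% × €6,098.00 = €243.92
Total: €599.12 + €237.82 + €238.43 + €243.92 = €1,319.29

€1,319.29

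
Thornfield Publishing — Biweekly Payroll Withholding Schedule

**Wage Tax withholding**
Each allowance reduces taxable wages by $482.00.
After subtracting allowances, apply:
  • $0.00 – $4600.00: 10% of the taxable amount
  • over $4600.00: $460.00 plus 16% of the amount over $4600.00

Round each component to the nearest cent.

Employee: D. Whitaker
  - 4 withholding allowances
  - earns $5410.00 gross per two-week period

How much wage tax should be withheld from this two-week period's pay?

$348.20

Wage Tax: taxable = $5410.00 − 4×$482.00 = $3482.00
  10% × $3482.00 = $348.20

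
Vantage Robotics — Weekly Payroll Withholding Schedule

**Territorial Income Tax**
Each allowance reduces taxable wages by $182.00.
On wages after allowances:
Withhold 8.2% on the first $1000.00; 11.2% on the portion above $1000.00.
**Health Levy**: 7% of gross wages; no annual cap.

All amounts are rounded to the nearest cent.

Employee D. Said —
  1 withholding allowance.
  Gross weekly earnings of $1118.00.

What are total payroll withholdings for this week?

Territorial Income Tax: taxable = $1118.00 − 1×$182.00 = $936.00
  8.2% × $936.00 = $76.75
Health Levy: 7% × $1118.00 = $78.26
Total: $76.75 + $78.26 = $155.01

$155.01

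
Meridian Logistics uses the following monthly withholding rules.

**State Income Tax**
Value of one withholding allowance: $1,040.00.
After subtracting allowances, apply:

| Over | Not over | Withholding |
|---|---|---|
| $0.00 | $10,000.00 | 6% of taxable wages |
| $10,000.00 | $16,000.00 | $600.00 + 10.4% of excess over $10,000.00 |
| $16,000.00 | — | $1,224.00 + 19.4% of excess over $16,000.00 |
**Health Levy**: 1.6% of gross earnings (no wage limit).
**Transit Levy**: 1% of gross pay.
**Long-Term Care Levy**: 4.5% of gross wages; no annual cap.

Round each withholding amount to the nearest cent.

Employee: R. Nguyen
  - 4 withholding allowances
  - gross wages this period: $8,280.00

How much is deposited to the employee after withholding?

State Income Tax: taxable = $8,280.00 − 4×$1,040.00 = $4,120.00
  6% × $4,120.00 = $247.20
Health Levy: 1.6% × $8,280.00 = $132.48
Transit Levy: 1% × $8,280.00 = $82.80
Long-Term Care Levy: 4.5% × $8,280.00 = $372.60
Total withheld: $247.20 + $132.48 + $82.80 + $372.60 = $835.08
Net pay: $8,280.00 − $835.08 = $7,444.92

$7,444.92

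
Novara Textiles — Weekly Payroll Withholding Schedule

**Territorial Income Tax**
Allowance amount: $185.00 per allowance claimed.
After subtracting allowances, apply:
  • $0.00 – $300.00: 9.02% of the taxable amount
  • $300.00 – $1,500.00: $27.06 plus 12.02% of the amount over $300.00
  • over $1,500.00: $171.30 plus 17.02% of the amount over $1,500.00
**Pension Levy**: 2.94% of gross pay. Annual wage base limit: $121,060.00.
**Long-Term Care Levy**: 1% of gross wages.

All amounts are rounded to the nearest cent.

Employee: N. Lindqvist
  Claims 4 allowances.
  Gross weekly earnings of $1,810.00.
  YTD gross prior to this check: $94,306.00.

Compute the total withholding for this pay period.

$190.92

Territorial Income Tax: taxable = $1,810.00 − 4×$185.00 = $1,070.00
  $27.06 + 12.02% × ($1,070.00 − $300.00) = $27.06 + 12.02% × $770.00 = $119.61
Pension Levy: 2.94% × $1,810.00 = $53.21
Long-Term Care Levy: 1% × $1,810.00 = $18.10
Total: $119.61 + $53.21 + $18.10 = $190.92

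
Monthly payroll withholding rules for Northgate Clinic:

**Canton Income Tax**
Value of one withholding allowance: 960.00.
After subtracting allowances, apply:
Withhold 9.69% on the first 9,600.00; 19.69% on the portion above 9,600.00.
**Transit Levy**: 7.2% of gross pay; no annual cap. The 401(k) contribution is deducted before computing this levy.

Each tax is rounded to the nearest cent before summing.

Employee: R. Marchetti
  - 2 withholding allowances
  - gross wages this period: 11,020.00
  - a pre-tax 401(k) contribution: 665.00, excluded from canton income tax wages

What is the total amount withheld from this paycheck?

1,562.91

Canton Income Tax: taxable = 11,020.00 − 665.00 − 2×960.00 = 8,435.00
  9.69% × 8,435.00 = 817.35
Transit Levy: 7.2% × 10,355.00 = 745.56
Total: 817.35 + 745.56 = 1,562.91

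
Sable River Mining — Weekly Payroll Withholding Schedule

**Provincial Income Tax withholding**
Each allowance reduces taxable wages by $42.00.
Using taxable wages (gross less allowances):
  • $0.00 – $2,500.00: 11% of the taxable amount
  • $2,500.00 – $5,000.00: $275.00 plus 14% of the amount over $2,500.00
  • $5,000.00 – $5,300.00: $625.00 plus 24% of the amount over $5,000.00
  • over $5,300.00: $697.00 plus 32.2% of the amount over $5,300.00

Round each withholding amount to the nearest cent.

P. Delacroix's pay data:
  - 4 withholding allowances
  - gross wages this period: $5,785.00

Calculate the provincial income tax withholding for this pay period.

$799.07

Provincial Income Tax: taxable = $5,785.00 − 4×$42.00 = $5,617.00
  $697.00 + 32.2% × ($5,617.00 − $5,300.00) = $697.00 + 32.2% × $317.00 = $799.07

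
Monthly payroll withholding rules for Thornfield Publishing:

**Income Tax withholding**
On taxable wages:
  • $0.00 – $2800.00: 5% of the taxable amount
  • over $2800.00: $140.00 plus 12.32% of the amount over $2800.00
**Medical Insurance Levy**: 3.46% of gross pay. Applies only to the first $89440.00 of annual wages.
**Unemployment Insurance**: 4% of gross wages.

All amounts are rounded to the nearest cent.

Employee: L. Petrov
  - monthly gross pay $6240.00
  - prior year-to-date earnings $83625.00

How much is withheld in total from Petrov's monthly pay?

Income Tax: taxable = $6240.00
  $140.00 + 12.32% × ($6240.00 − $2800.00) = $140.00 + 12.32% × $3440.00 = $563.81
Medical Insurance Levy: cap $89440.00 − YTD $83625.00 = $5815.00 subject; 3.46% × $5815.00 = $201.20
Unemployment Insurance: 4% × $6240.00 = $249.60
Total: $563.81 + $201.20 + $249.60 = $1014.61

$1014.61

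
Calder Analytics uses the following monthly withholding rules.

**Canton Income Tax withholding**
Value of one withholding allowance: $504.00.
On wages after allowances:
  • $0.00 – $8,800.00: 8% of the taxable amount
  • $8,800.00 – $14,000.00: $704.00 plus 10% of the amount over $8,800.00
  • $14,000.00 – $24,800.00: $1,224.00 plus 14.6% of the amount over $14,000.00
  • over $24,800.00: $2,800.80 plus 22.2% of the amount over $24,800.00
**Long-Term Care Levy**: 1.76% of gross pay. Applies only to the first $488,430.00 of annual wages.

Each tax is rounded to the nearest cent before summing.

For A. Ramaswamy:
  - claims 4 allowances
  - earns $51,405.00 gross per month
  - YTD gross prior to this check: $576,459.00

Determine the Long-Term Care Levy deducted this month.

Long-Term Care Levy: YTD $576,459.00 ≥ cap $488,430.00 → $0.00

$0.00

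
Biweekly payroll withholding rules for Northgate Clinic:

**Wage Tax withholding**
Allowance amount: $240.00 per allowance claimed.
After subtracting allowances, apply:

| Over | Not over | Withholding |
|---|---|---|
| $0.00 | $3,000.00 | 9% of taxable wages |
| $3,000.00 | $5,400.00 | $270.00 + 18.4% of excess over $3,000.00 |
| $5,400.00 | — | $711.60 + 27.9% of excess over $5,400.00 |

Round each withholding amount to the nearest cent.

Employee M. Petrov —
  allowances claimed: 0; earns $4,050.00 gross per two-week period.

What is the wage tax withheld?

$463.20

Wage Tax: taxable = $4,050.00
  $270.00 + 18.4% × ($4,050.00 − $3,000.00) = $270.00 + 18.4% × $1,050.00 = $463.20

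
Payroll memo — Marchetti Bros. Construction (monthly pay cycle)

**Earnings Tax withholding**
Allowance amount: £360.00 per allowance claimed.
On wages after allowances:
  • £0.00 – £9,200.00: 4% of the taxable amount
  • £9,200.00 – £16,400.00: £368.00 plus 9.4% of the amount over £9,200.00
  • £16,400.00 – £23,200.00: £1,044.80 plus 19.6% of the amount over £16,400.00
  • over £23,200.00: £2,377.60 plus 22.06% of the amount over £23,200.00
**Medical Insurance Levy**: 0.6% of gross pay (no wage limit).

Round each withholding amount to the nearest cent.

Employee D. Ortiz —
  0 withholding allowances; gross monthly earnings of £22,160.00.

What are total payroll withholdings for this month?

£2,306.72

Earnings Tax: taxable = £22,160.00
  £1,044.80 + 19.6% × (£22,160.00 − £16,400.00) = £1,044.80 + 19.6% × £5,760.00 = £2,173.76
Medical Insurance Levy: 0.6% × £22,160.00 = £132.96
Total: £2,173.76 + £132.96 = £2,306.72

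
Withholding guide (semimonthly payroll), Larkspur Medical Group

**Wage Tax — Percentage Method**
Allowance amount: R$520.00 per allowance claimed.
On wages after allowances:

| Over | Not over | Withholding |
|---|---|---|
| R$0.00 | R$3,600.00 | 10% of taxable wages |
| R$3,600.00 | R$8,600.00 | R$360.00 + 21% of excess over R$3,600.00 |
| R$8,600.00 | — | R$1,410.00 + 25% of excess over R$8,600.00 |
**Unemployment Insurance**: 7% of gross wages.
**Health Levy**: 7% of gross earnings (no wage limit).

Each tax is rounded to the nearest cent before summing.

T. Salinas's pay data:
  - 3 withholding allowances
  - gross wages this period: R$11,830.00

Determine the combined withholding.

R$3,483.70

Wage Tax: taxable = R$11,830.00 − 3×R$520.00 = R$10,270.00
  R$1,410.00 + 25% × (R$10,270.00 − R$8,600.00) = R$1,410.00 + 25% × R$1,670.00 = R$1,827.50
Unemployment Insurance: 7% × R$11,830.00 = R$828.10
Health Levy: 7% × R$11,830.00 = R$828.10
Total: R$1,827.50 + R$828.10 + R$828.10 = R$3,483.70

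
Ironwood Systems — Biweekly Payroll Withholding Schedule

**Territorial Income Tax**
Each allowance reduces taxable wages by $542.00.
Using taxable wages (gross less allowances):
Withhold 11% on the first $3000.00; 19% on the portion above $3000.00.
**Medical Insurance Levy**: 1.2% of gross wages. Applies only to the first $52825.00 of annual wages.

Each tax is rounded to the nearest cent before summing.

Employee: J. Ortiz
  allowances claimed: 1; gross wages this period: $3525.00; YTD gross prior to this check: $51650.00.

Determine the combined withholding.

Territorial Income Tax: taxable = $3525.00 − 1×$542.00 = $2983.00
  11% × $2983.00 = $328.13
Medical Insurance Levy: cap $52825.00 − YTD $51650.00 = $1175.00 subject; 1.2% × $1175.00 = $14.10
Total: $328.13 + $14.10 = $342.23

$342.23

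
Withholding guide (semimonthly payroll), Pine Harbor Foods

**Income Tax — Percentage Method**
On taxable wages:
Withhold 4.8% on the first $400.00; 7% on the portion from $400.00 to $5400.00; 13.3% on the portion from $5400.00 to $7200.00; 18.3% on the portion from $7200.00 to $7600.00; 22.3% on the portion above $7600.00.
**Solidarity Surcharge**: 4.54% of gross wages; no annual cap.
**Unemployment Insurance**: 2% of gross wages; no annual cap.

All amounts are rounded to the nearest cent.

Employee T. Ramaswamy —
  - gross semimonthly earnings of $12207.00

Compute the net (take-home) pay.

Income Tax: taxable = $12207.00
  $681.80 + 22.3% × ($12207.00 − $7600.00) = $681.80 + 22.3% × $4607.00 = $1709.16
Solidarity Surcharge: 4.54% × $12207.00 = $554.20
Unemployment Insurance: 2% × $12207.00 = $244.14
Total withheld: $1709.16 + $554.20 + $244.14 = $2507.50
Net pay: $12207.00 − $2507.50 = $9699.50

$9699.50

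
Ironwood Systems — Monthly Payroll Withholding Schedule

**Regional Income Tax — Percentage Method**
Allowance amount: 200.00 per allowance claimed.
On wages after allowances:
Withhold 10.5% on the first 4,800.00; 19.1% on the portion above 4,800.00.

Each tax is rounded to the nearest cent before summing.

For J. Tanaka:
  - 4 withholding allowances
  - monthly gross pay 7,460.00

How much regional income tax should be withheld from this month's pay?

Regional Income Tax: taxable = 7,460.00 − 4×200.00 = 6,660.00
  504.00 + 19.1% × (6,660.00 − 4,800.00) = 504.00 + 19.1% × 1,860.00 = 859.26

859.26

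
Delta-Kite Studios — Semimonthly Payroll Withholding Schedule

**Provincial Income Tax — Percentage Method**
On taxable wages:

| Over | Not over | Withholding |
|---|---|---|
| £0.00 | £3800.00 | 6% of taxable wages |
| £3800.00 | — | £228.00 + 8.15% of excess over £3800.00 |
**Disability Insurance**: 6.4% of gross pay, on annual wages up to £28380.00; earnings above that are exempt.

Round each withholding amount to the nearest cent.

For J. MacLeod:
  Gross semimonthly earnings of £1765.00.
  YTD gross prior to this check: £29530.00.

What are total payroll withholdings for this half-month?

£105.90

Provincial Income Tax: taxable = £1765.00
  6% × £1765.00 = £105.90
Disability Insurance: YTD £29530.00 ≥ cap £28380.00 → £0.00
Total: £105.90 + £0.00 = £105.90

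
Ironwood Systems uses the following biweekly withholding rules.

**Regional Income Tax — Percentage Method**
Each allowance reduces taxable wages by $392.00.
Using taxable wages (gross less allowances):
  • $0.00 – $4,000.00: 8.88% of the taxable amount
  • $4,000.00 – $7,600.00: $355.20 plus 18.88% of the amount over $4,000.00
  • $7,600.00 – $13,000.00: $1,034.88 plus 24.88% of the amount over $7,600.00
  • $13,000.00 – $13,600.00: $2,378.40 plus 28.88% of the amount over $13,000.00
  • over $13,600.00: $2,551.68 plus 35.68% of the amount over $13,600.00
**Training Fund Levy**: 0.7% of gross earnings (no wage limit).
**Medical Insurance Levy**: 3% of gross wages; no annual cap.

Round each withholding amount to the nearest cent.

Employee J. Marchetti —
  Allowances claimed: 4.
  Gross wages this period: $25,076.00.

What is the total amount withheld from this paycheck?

Regional Income Tax: taxable = $25,076.00 − 4×$392.00 = $23,508.00
  $2,551.68 + 35.68% × ($23,508.00 − $13,600.00) = $2,551.68 + 35.68% × $9,908.00 = $6,086.85
Training Fund Levy: 0.7% × $25,076.00 = $175.53
Medical Insurance Levy: 3% × $25,076.00 = $752.28
Total: $6,086.85 + $175.53 + $752.28 = $7,014.66

$7,014.66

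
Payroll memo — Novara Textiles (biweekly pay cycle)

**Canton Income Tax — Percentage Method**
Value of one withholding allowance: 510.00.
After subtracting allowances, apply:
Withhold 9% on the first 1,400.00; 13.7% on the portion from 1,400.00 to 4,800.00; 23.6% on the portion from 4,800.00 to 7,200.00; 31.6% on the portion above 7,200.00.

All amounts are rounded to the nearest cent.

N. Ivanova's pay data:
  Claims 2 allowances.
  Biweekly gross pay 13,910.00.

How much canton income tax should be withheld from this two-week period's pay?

Canton Income Tax: taxable = 13,910.00 − 2×510.00 = 12,890.00
  1,158.20 + 31.6% × (12,890.00 − 7,200.00) = 1,158.20 + 31.6% × 5,690.00 = 2,956.24

2,956.24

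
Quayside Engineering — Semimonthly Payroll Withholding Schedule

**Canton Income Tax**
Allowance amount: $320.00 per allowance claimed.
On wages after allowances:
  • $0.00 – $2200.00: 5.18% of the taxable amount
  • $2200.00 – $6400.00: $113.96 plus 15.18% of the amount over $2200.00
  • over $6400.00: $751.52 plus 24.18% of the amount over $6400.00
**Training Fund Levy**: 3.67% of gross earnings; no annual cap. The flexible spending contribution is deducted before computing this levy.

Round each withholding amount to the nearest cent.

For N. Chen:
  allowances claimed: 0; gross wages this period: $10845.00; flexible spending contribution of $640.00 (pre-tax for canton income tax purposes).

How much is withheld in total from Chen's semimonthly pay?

Canton Income Tax: taxable = $10845.00 − $640.00 = $10205.00
  $751.52 + 24.18% × ($10205.00 − $6400.00) = $751.52 + 24.18% × $3805.00 = $1671.57
Training Fund Levy: 3.67% × $10205.00 = $374.52
Total: $1671.57 + $374.52 = $2046.09

$2046.09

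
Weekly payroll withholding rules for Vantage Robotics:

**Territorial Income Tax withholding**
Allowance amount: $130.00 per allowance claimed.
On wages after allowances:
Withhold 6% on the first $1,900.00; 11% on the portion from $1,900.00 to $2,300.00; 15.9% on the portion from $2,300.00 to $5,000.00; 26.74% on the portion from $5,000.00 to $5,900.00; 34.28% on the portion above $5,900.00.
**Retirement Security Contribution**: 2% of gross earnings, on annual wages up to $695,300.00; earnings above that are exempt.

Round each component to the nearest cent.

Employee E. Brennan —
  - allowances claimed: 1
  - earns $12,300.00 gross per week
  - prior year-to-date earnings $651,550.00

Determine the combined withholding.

Territorial Income Tax: taxable = $12,300.00 − 1×$130.00 = $12,170.00
  $827.96 + 34.28% × ($12,170.00 − $5,900.00) = $827.96 + 34.28% × $6,270.00 = $2,977.32
Retirement Security Contribution: 2% × $12,300.00 = $246.00
Total: $2,977.32 + $246.00 = $3,223.32

$3,223.32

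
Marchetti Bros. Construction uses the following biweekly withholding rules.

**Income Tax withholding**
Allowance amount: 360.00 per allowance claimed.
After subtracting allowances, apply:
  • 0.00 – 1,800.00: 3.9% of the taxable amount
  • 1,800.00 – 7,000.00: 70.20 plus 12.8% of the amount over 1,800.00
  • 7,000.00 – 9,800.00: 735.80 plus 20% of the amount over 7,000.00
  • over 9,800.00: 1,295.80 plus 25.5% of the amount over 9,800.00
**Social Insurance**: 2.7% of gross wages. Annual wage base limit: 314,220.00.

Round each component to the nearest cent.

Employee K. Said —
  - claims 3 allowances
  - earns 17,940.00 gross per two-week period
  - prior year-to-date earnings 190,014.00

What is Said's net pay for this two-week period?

Income Tax: taxable = 17,940.00 − 3×360.00 = 16,860.00
  1,295.80 + 25.5% × (16,860.00 − 9,800.00) = 1,295.80 + 25.5% × 7,060.00 = 3,096.10
Social Insurance: 2.7% × 17,940.00 = 484.38
Total withheld: 3,096.10 + 484.38 = 3,580.48
Net pay: 17,940.00 − 3,580.48 = 14,359.52

14,359.52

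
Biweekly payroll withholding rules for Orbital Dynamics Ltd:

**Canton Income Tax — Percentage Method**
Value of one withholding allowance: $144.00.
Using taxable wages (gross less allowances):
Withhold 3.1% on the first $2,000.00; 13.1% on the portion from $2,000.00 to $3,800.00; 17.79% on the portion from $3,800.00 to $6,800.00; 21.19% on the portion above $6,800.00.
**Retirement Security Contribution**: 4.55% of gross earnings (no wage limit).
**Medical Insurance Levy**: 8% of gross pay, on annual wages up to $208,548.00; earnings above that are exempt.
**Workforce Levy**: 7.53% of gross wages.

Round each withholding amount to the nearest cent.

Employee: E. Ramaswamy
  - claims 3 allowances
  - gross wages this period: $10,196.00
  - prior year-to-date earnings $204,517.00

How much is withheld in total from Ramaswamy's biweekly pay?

Canton Income Tax: taxable = $10,196.00 − 3×$144.00 = $9,764.00
  $831.50 + 21.19% × ($9,764.00 − $6,800.00) = $831.50 + 21.19% × $2,964.00 = $1,459.57
Retirement Security Contribution: 4.55% × $10,196.00 = $463.92
Medical Insurance Levy: cap $208,548.00 − YTD $204,517.00 = $4,031.00 subject; 8% × $4,031.00 = $322.48
Workforce Levy: 7.53% × $10,196.00 = $767.76
Total: $1,459.57 + $463.92 + $322.48 + $767.76 = $3,013.73

$3,013.73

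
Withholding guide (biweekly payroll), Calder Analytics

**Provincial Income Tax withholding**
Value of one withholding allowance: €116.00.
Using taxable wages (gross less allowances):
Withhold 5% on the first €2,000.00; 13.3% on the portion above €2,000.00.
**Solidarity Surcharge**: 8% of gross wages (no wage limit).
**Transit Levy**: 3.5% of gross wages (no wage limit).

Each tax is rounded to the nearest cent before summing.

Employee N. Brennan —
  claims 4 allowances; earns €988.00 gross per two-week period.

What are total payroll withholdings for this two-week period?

€139.82

Provincial Income Tax: taxable = €988.00 − 4×€116.00 = €524.00
  5% × €524.00 = €26.20
Solidarity Surcharge: 8% × €988.00 = €79.04
Transit Levy: 3.5% × €988.00 = €34.58
Total: €26.20 + €79.04 + €34.58 = €139.82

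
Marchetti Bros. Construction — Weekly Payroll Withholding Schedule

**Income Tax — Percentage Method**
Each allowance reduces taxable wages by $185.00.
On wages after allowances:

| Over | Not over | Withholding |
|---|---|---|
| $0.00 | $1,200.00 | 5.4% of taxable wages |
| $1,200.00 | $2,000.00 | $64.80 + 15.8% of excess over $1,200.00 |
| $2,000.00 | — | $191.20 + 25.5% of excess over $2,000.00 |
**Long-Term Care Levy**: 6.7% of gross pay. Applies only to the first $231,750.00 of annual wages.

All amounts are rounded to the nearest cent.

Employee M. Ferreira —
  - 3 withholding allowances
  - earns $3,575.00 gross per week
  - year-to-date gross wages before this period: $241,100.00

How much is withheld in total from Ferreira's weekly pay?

Income Tax: taxable = $3,575.00 − 3×$185.00 = $3,020.00
  $191.20 + 25.5% × ($3,020.00 − $2,000.00) = $191.20 + 25.5% × $1,020.00 = $451.30
Long-Term Care Levy: YTD $241,100.00 ≥ cap $231,750.00 → $0.00
Total: $451.30 + $0.00 = $451.30

$451.30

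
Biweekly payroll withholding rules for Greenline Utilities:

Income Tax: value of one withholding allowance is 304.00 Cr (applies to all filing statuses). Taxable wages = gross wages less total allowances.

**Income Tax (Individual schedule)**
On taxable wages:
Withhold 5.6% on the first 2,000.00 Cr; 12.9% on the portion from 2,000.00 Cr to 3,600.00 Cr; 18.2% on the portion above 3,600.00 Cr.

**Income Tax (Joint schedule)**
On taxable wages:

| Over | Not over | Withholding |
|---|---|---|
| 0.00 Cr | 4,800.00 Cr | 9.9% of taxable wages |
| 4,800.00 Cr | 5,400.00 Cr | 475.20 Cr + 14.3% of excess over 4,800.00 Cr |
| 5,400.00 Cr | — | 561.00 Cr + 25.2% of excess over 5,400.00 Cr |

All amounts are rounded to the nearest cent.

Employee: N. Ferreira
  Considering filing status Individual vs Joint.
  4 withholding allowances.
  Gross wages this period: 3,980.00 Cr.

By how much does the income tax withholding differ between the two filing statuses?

63.08 Cr

Income Tax (Individual): taxable = 3,980.00 Cr − 4×304.00 Cr = 2,764.00 Cr
  112.00 Cr + 12.9% × (2,764.00 Cr − 2,000.00 Cr) = 112.00 Cr + 12.9% × 764.00 Cr = 210.56 Cr
Income Tax (Joint): taxable = 3,980.00 Cr − 4×304.00 Cr = 2,764.00 Cr
  9.9% × 2,764.00 Cr = 273.64 Cr
Difference: |210.56 Cr − 273.64 Cr| = 63.08 Cr (higher under Joint)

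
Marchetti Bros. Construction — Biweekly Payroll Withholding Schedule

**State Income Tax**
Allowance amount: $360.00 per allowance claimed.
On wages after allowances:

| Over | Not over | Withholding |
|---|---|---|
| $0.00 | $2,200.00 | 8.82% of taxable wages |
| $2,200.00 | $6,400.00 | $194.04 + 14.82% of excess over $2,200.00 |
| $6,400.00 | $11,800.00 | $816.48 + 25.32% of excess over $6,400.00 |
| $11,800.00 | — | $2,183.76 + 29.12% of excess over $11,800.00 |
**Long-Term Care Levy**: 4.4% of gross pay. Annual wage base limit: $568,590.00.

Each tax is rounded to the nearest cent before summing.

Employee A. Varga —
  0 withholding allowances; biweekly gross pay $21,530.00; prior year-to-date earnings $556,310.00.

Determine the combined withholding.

State Income Tax: taxable = $21,530.00
  $2,183.76 + 29.12% × ($21,530.00 − $11,800.00) = $2,183.76 + 29.12% × $9,730.00 = $5,017.14
Long-Term Care Levy: cap $568,590.00 − YTD $556,310.00 = $12,280.00 subject; 4.4% × $12,280.00 = $540.32
Total: $5,017.14 + $540.32 = $5,557.46

$5,557.46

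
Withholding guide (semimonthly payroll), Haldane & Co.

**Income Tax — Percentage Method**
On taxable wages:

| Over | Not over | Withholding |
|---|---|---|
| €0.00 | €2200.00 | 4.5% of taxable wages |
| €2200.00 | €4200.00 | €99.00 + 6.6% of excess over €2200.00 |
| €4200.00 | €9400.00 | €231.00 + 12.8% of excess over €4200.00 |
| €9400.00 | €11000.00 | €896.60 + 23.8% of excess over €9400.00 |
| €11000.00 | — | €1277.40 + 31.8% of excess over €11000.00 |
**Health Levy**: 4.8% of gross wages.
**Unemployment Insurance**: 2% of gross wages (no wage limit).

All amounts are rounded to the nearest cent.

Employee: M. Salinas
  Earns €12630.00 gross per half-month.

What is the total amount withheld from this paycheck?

€2654.58

Income Tax: taxable = €12630.00
  €1277.40 + 31.8% × (€12630.00 − €11000.00) = €1277.40 + 31.8% × €1630.00 = €1795.74
Health Levy: 4.8% × €12630.00 = €606.24
Unemployment Insurance: 2% × €12630.00 = €252.60
Total: €1795.74 + €606.24 + €252.60 = €2654.58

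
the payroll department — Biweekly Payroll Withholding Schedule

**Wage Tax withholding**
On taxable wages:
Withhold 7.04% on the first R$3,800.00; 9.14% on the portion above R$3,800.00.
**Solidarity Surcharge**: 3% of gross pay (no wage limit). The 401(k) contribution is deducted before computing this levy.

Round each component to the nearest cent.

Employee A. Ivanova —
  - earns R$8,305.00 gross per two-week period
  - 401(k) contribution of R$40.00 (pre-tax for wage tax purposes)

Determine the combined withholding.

R$923.57

Wage Tax: taxable = R$8,305.00 − R$40.00 = R$8,265.00
  R$267.52 + 9.14% × (R$8,265.00 − R$3,800.00) = R$267.52 + 9.14% × R$4,465.00 = R$675.62
Solidarity Surcharge: 3% × R$8,265.00 = R$247.95
Total: R$675.62 + R$247.95 = R$923.57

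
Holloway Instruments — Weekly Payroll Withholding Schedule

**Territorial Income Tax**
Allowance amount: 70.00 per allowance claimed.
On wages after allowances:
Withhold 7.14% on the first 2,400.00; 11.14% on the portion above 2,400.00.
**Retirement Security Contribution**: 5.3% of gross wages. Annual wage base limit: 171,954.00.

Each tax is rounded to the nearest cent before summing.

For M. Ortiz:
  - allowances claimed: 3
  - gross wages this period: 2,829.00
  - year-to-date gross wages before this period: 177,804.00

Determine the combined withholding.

195.76

Territorial Income Tax: taxable = 2,829.00 − 3×70.00 = 2,619.00
  171.36 + 11.14% × (2,619.00 − 2,400.00) = 171.36 + 11.14% × 219.00 = 195.76
Retirement Security Contribution: YTD 177,804.00 ≥ cap 171,954.00 → 0.00
Total: 195.76 + 0.00 = 195.76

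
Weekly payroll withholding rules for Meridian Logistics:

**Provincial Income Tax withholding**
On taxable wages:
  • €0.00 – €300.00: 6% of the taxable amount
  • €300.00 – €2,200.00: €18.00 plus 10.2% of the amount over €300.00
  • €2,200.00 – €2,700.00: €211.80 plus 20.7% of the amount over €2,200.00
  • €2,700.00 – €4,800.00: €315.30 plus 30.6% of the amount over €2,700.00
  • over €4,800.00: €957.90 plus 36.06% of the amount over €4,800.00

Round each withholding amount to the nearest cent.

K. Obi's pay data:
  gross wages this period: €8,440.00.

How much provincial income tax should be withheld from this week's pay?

Provincial Income Tax: taxable = €8,440.00
  €957.90 + 36.06% × (€8,440.00 − €4,800.00) = €957.90 + 36.06% × €3,640.00 = €2,270.48

€2,270.48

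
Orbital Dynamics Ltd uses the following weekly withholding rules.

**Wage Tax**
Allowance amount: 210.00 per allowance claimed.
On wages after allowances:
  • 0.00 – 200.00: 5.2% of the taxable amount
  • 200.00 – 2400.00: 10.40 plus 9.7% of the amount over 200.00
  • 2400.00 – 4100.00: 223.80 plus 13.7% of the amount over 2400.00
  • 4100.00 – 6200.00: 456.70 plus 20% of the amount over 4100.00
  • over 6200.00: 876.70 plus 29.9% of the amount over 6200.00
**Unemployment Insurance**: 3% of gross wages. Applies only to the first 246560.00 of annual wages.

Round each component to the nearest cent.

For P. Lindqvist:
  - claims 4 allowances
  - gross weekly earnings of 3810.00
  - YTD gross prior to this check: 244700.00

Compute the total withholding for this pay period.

357.69

Wage Tax: taxable = 3810.00 − 4×210.00 = 2970.00
  223.80 + 13.7% × (2970.00 − 2400.00) = 223.80 + 13.7% × 570.00 = 301.89
Unemployment Insurance: cap 246560.00 − YTD 244700.00 = 1860.00 subject; 3% × 1860.00 = 55.80
Total: 301.89 + 55.80 = 357.69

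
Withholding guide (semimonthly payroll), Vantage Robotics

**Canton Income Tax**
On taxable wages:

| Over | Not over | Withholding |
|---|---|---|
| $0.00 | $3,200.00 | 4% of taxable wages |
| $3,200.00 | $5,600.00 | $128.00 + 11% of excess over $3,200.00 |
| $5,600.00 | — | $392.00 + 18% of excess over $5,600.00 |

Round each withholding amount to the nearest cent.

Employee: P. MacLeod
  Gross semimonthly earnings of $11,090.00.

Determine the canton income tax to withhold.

Canton Income Tax: taxable = $11,090.00
  $392.00 + 18% × ($11,090.00 − $5,600.00) = $392.00 + 18% × $5,490.00 = $1,380.20

$1,380.20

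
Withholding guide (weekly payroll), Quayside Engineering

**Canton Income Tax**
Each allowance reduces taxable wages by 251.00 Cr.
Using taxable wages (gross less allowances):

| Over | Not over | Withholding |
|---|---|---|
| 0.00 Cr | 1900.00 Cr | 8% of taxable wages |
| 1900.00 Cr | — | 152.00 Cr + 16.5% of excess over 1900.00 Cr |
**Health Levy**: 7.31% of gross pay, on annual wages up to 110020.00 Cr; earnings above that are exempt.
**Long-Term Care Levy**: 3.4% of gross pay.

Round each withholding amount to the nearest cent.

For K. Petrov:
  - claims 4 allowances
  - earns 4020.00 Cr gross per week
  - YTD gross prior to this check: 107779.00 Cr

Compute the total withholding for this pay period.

Canton Income Tax: taxable = 4020.00 Cr − 4×251.00 Cr = 3016.00 Cr
  152.00 Cr + 16.5% × (3016.00 Cr − 1900.00 Cr) = 152.00 Cr + 16.5% × 1116.00 Cr = 336.14 Cr
Health Levy: cap 110020.00 Cr − YTD 107779.00 Cr = 2241.00 Cr subject; 7.31% × 2241.00 Cr = 163.82 Cr
Long-Term Care Levy: 3.4% × 4020.00 Cr = 136.68 Cr
Total: 336.14 Cr + 163.82 Cr + 136.68 Cr = 636.64 Cr

636.64 Cr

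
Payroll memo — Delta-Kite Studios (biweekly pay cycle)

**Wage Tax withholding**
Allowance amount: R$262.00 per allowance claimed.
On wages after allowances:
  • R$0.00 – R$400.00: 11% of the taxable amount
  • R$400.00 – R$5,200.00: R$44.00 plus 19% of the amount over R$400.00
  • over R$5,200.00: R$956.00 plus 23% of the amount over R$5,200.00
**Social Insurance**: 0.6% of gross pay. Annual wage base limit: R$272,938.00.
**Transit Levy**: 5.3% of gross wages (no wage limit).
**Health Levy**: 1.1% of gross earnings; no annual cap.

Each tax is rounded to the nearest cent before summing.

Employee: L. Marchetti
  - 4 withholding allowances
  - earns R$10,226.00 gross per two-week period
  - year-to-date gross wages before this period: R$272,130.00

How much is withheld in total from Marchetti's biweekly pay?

R$2,530.26

Wage Tax: taxable = R$10,226.00 − 4×R$262.00 = R$9,178.00
  R$956.00 + 23% × (R$9,178.00 − R$5,200.00) = R$956.00 + 23% × R$3,978.00 = R$1,870.94
Social Insurance: cap R$272,938.00 − YTD R$272,130.00 = R$808.00 subject; 0.6% × R$808.00 = R$4.85
Transit Levy: 5.3% × R$10,226.00 = R$541.98
Health Levy: 1.1% × R$10,226.00 = R$112.49
Total: R$1,870.94 + R$4.85 + R$541.98 + R$112.49 = R$2,530.26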